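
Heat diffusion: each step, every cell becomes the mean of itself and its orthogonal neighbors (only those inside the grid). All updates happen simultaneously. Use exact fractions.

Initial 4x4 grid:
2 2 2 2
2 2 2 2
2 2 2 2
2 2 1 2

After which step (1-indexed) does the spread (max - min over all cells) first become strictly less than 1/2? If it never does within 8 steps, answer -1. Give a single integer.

Answer: 1

Derivation:
Step 1: max=2, min=5/3, spread=1/3
  -> spread < 1/2 first at step 1
Step 2: max=2, min=209/120, spread=31/120
Step 3: max=2, min=1949/1080, spread=211/1080
Step 4: max=2, min=199157/108000, spread=16843/108000
Step 5: max=17921/9000, min=1805357/972000, spread=130111/972000
Step 6: max=1072841/540000, min=54677633/29160000, spread=3255781/29160000
Step 7: max=1068893/540000, min=1649246309/874800000, spread=82360351/874800000
Step 8: max=191893559/97200000, min=49736683109/26244000000, spread=2074577821/26244000000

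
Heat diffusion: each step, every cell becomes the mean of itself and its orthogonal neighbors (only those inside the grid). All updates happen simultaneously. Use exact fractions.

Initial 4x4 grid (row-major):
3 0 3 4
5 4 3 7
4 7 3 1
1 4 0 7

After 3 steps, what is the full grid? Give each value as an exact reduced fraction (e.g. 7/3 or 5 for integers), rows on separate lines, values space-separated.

After step 1:
  8/3 5/2 5/2 14/3
  4 19/5 4 15/4
  17/4 22/5 14/5 9/2
  3 3 7/2 8/3
After step 2:
  55/18 43/15 41/12 131/36
  883/240 187/50 337/100 203/48
  313/80 73/20 96/25 823/240
  41/12 139/40 359/120 32/9
After step 3:
  6913/2160 11771/3600 11963/3600 1625/432
  25897/7200 20767/6000 4463/1200 26401/7200
  1759/480 7447/2000 20737/6000 27097/7200
  2593/720 203/60 3119/900 7183/2160

Answer: 6913/2160 11771/3600 11963/3600 1625/432
25897/7200 20767/6000 4463/1200 26401/7200
1759/480 7447/2000 20737/6000 27097/7200
2593/720 203/60 3119/900 7183/2160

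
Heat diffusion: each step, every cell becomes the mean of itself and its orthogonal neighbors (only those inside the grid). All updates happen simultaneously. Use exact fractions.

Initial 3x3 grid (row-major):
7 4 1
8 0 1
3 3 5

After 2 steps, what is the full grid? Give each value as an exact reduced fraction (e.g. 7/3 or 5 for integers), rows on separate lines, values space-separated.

After step 1:
  19/3 3 2
  9/2 16/5 7/4
  14/3 11/4 3
After step 2:
  83/18 109/30 9/4
  187/40 76/25 199/80
  143/36 817/240 5/2

Answer: 83/18 109/30 9/4
187/40 76/25 199/80
143/36 817/240 5/2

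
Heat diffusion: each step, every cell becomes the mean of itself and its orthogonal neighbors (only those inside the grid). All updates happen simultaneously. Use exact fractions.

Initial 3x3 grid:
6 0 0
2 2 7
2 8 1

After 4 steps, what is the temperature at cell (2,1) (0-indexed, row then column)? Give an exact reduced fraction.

Step 1: cell (2,1) = 13/4
Step 2: cell (2,1) = 983/240
Step 3: cell (2,1) = 50821/14400
Step 4: cell (2,1) = 3073487/864000
Full grid after step 4:
  92309/32400 26147/9000 184193/64800
  347639/108000 1123819/360000 1402931/432000
  147137/43200 3073487/864000 448561/129600

Answer: 3073487/864000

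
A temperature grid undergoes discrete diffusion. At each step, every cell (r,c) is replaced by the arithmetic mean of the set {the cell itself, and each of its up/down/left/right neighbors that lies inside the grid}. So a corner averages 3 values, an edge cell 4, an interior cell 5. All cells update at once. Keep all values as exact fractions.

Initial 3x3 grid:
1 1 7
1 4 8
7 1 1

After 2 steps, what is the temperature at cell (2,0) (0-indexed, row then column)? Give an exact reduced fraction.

Answer: 19/6

Derivation:
Step 1: cell (2,0) = 3
Step 2: cell (2,0) = 19/6
Full grid after step 2:
  5/2 151/48 163/36
  41/16 71/20 25/6
  19/6 151/48 139/36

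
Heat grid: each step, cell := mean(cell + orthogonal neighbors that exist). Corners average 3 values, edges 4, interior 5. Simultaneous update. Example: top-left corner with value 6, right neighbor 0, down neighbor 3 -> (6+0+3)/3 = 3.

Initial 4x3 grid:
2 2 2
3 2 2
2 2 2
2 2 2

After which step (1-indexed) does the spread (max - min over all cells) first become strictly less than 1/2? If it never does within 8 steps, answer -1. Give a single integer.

Answer: 1

Derivation:
Step 1: max=7/3, min=2, spread=1/3
  -> spread < 1/2 first at step 1
Step 2: max=271/120, min=2, spread=31/120
Step 3: max=2371/1080, min=2, spread=211/1080
Step 4: max=232897/108000, min=3647/1800, spread=14077/108000
Step 5: max=2084407/972000, min=219683/108000, spread=5363/48600
Step 6: max=62060809/29160000, min=122869/60000, spread=93859/1166400
Step 7: max=3709474481/1749600000, min=199736467/97200000, spread=4568723/69984000
Step 8: max=221732435629/104976000000, min=6013618889/2916000000, spread=8387449/167961600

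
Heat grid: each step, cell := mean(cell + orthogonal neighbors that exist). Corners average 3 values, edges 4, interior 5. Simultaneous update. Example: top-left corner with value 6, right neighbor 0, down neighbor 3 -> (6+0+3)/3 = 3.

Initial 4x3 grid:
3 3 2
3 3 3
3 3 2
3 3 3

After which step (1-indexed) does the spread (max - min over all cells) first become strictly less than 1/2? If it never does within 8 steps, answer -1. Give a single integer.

Step 1: max=3, min=5/2, spread=1/2
Step 2: max=3, min=95/36, spread=13/36
  -> spread < 1/2 first at step 2
Step 3: max=593/200, min=19543/7200, spread=361/1440
Step 4: max=15839/5400, min=356831/129600, spread=4661/25920
Step 5: max=6283379/2160000, min=18041137/6480000, spread=809/6480
Step 6: max=56284699/19440000, min=1305589601/466560000, spread=1809727/18662400
Step 7: max=420199427/145800000, min=78736352059/27993600000, spread=77677517/1119744000
Step 8: max=33532933549/11664000000, min=4736949605681/1679616000000, spread=734342603/13436928000

Answer: 2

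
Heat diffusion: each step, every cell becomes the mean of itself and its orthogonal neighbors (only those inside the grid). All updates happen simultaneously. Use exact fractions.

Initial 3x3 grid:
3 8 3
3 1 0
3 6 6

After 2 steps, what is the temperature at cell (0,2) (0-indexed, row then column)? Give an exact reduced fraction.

Step 1: cell (0,2) = 11/3
Step 2: cell (0,2) = 119/36
Full grid after step 2:
  131/36 941/240 119/36
  443/120 327/100 413/120
  7/2 39/10 7/2

Answer: 119/36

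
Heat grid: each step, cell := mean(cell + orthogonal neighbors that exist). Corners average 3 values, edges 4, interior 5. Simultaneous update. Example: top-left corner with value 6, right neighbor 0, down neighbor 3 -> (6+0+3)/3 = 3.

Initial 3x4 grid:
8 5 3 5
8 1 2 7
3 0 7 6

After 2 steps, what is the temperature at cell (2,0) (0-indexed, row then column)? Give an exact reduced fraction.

Step 1: cell (2,0) = 11/3
Step 2: cell (2,0) = 137/36
Full grid after step 2:
  65/12 91/20 17/4 55/12
  283/60 96/25 197/50 31/6
  137/36 401/120 103/24 185/36

Answer: 137/36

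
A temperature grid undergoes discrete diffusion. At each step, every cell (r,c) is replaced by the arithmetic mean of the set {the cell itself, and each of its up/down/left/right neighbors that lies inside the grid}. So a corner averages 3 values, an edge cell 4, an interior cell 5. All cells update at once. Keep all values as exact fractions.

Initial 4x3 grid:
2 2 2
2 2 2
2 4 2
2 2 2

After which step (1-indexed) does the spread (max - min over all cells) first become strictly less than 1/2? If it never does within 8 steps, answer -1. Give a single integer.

Answer: 2

Derivation:
Step 1: max=5/2, min=2, spread=1/2
Step 2: max=123/50, min=2, spread=23/50
  -> spread < 1/2 first at step 2
Step 3: max=5611/2400, min=413/200, spread=131/480
Step 4: max=49751/21600, min=7591/3600, spread=841/4320
Step 5: max=19822051/8640000, min=1533373/720000, spread=56863/345600
Step 6: max=177054341/77760000, min=13949543/6480000, spread=386393/3110400
Step 7: max=70601723131/31104000000, min=5604358813/2592000000, spread=26795339/248832000
Step 8: max=4216295714129/1866240000000, min=338126149667/155520000000, spread=254051069/2985984000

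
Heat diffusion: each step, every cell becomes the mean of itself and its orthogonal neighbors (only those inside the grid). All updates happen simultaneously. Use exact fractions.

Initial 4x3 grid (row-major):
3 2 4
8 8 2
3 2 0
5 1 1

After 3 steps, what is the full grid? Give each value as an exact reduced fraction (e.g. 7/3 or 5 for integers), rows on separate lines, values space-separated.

After step 1:
  13/3 17/4 8/3
  11/2 22/5 7/2
  9/2 14/5 5/4
  3 9/4 2/3
After step 2:
  169/36 313/80 125/36
  281/60 409/100 709/240
  79/20 76/25 493/240
  13/4 523/240 25/18
After step 3:
  9569/2160 19403/4800 1861/540
  3919/900 467/125 22627/7200
  4477/1200 2297/750 16987/7200
  2251/720 35489/14400 253/135

Answer: 9569/2160 19403/4800 1861/540
3919/900 467/125 22627/7200
4477/1200 2297/750 16987/7200
2251/720 35489/14400 253/135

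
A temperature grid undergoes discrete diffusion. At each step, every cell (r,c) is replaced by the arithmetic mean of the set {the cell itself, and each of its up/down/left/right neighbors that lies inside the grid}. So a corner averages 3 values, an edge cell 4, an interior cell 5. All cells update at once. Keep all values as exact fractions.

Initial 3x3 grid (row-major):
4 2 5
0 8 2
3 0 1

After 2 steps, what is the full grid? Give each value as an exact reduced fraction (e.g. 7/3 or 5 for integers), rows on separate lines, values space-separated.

Answer: 7/2 243/80 47/12
183/80 179/50 13/5
31/12 37/20 8/3

Derivation:
After step 1:
  2 19/4 3
  15/4 12/5 4
  1 3 1
After step 2:
  7/2 243/80 47/12
  183/80 179/50 13/5
  31/12 37/20 8/3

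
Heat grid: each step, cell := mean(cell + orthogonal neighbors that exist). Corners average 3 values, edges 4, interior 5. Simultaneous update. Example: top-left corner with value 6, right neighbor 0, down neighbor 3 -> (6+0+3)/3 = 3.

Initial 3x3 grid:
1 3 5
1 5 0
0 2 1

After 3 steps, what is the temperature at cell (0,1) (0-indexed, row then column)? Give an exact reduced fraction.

Step 1: cell (0,1) = 7/2
Step 2: cell (0,1) = 301/120
Step 3: cell (0,1) = 18407/7200
Full grid after step 3:
  4657/2160 18407/7200 5497/2160
  28739/14400 773/375 34139/14400
  383/240 749/400 1349/720

Answer: 18407/7200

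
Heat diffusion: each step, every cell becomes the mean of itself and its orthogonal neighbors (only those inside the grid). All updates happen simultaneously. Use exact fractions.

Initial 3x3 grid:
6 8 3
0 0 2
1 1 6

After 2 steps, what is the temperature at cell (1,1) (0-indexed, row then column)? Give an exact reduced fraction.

Answer: 259/100

Derivation:
Step 1: cell (1,1) = 11/5
Step 2: cell (1,1) = 259/100
Full grid after step 2:
  32/9 309/80 34/9
  557/240 259/100 737/240
  53/36 59/30 31/12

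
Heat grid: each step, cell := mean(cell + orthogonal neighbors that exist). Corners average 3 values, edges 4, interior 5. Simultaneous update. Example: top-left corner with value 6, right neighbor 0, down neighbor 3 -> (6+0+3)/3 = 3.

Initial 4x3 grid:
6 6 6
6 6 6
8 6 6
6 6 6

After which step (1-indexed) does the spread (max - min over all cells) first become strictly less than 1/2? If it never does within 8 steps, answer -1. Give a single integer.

Answer: 3

Derivation:
Step 1: max=20/3, min=6, spread=2/3
Step 2: max=391/60, min=6, spread=31/60
Step 3: max=3451/540, min=6, spread=211/540
  -> spread < 1/2 first at step 3
Step 4: max=340897/54000, min=5447/900, spread=14077/54000
Step 5: max=3056407/486000, min=327683/54000, spread=5363/24300
Step 6: max=91220809/14580000, min=182869/30000, spread=93859/583200
Step 7: max=5459074481/874800000, min=296936467/48600000, spread=4568723/34992000
Step 8: max=326708435629/52488000000, min=8929618889/1458000000, spread=8387449/83980800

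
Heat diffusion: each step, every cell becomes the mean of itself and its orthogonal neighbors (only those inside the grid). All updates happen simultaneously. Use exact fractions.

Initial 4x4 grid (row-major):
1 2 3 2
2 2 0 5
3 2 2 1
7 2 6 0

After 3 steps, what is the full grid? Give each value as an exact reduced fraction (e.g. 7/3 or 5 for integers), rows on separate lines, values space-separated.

Answer: 4201/2160 14497/7200 15257/7200 5159/2160
8141/3600 12871/6000 13313/6000 4013/1800
707/240 1057/400 2869/1200 4097/1800
2419/720 509/160 19073/7200 5207/2160

Derivation:
After step 1:
  5/3 2 7/4 10/3
  2 8/5 12/5 2
  7/2 11/5 11/5 2
  4 17/4 5/2 7/3
After step 2:
  17/9 421/240 569/240 85/36
  263/120 51/25 199/100 73/30
  117/40 11/4 113/50 32/15
  47/12 259/80 677/240 41/18
After step 3:
  4201/2160 14497/7200 15257/7200 5159/2160
  8141/3600 12871/6000 13313/6000 4013/1800
  707/240 1057/400 2869/1200 4097/1800
  2419/720 509/160 19073/7200 5207/2160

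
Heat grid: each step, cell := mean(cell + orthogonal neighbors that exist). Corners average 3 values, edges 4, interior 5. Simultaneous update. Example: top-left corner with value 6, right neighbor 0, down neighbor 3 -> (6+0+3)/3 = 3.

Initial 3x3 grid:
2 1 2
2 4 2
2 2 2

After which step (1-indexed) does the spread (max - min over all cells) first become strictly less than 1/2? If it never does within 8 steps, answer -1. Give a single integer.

Step 1: max=5/2, min=5/3, spread=5/6
Step 2: max=239/100, min=467/240, spread=533/1200
  -> spread < 1/2 first at step 2
Step 3: max=5539/2400, min=4447/2160, spread=5381/21600
Step 4: max=24287/10800, min=1816523/864000, spread=126437/864000
Step 5: max=19277351/8640000, min=16619143/7776000, spread=7304729/77760000
Step 6: max=28646111/12960000, min=6686251907/3110400000, spread=188814733/3110400000
Step 7: max=22842063353/10368000000, min=60541089487/27993600000, spread=11324815661/279936000000
Step 8: max=307193609947/139968000000, min=24269568491963/11197440000000, spread=101973434599/3732480000000

Answer: 2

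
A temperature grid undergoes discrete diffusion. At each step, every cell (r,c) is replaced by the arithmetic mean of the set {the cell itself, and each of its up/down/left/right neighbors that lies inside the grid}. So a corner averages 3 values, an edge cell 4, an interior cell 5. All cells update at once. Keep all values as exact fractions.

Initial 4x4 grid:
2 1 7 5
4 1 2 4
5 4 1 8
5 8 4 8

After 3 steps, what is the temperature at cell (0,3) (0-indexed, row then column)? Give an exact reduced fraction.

Step 1: cell (0,3) = 16/3
Step 2: cell (0,3) = 83/18
Step 3: cell (0,3) = 929/216
Full grid after step 3:
  1541/540 10981/3600 13201/3600 929/216
  11761/3600 1226/375 457/120 8033/1800
  199/48 514/125 13241/3000 8839/1800
  293/60 1171/240 18233/3600 5789/1080

Answer: 929/216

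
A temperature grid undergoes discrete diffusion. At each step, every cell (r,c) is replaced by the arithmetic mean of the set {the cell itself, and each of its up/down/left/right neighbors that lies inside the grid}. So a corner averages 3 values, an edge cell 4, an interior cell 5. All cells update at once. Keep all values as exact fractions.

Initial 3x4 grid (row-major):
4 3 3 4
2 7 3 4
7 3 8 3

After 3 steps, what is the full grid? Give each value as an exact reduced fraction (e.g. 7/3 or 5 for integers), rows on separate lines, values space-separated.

After step 1:
  3 17/4 13/4 11/3
  5 18/5 5 7/2
  4 25/4 17/4 5
After step 2:
  49/12 141/40 97/24 125/36
  39/10 241/50 98/25 103/24
  61/12 181/40 41/8 17/4
After step 3:
  1381/360 1647/400 13463/3600 425/108
  2683/600 2069/500 13319/3000 28681/7200
  1621/360 2933/600 891/200 41/9

Answer: 1381/360 1647/400 13463/3600 425/108
2683/600 2069/500 13319/3000 28681/7200
1621/360 2933/600 891/200 41/9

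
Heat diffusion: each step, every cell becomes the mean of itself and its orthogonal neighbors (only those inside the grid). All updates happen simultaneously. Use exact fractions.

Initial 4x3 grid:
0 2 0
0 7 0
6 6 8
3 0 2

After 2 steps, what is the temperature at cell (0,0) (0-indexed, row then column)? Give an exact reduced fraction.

Answer: 37/18

Derivation:
Step 1: cell (0,0) = 2/3
Step 2: cell (0,0) = 37/18
Full grid after step 2:
  37/18 79/48 20/9
  8/3 353/100 137/48
  77/20 189/50 989/240
  19/6 869/240 121/36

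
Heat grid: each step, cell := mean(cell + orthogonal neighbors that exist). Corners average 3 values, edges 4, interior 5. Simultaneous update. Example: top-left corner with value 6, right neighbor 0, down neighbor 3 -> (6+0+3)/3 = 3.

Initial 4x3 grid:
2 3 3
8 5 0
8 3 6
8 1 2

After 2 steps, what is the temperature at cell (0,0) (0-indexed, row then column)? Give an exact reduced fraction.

Step 1: cell (0,0) = 13/3
Step 2: cell (0,0) = 40/9
Full grid after step 2:
  40/9 803/240 35/12
  619/120 209/50 241/80
  683/120 107/25 277/80
  191/36 503/120 37/12

Answer: 40/9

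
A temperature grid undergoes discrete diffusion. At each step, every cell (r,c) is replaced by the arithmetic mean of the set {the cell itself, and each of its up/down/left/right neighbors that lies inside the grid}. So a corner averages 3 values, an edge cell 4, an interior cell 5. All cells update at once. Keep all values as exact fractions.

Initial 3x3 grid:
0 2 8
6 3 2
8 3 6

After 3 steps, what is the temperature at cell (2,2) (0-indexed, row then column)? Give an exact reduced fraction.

Step 1: cell (2,2) = 11/3
Step 2: cell (2,2) = 161/36
Step 3: cell (2,2) = 9187/2160
Full grid after step 3:
  3821/1080 53129/14400 671/180
  59029/14400 7841/2000 59279/14400
  9577/2160 8063/1800 9187/2160

Answer: 9187/2160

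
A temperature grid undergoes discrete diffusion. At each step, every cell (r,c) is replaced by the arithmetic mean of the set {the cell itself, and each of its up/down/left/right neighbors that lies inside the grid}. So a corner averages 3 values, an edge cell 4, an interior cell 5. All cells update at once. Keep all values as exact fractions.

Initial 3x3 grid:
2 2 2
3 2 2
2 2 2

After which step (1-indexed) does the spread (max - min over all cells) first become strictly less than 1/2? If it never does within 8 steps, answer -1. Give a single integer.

Step 1: max=7/3, min=2, spread=1/3
  -> spread < 1/2 first at step 1
Step 2: max=547/240, min=2, spread=67/240
Step 3: max=4757/2160, min=407/200, spread=1807/10800
Step 4: max=1885963/864000, min=11161/5400, spread=33401/288000
Step 5: max=16781933/7776000, min=1123391/540000, spread=3025513/38880000
Step 6: max=6685726867/3110400000, min=60355949/28800000, spread=53531/995328
Step 7: max=399280925849/186624000000, min=16343116051/7776000000, spread=450953/11943936
Step 8: max=23903783560603/11197440000000, min=1967248610519/933120000000, spread=3799043/143327232

Answer: 1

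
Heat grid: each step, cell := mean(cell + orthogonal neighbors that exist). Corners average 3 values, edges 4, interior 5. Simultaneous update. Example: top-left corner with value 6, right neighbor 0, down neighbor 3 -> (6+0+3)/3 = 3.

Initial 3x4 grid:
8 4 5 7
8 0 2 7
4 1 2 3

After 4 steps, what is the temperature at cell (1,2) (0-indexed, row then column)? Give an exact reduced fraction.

Answer: 1396279/360000

Derivation:
Step 1: cell (1,2) = 16/5
Step 2: cell (1,2) = 349/100
Step 3: cell (1,2) = 22571/6000
Step 4: cell (1,2) = 1396279/360000
Full grid after step 4:
  295147/64800 952699/216000 944219/216000 581179/129600
  33467/8000 117067/30000 1396279/360000 3538241/864000
  241847/64800 748199/216000 27397/8000 5859/1600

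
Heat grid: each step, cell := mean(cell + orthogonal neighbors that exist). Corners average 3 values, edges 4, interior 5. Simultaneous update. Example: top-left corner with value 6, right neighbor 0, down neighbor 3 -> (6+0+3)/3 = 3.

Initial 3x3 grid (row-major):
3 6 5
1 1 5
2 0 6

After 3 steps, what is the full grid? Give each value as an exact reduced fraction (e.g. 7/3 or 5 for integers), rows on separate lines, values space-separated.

Answer: 3193/1080 50627/14400 2189/540
34927/14400 1139/375 17659/4800
373/180 37277/14400 3503/1080

Derivation:
After step 1:
  10/3 15/4 16/3
  7/4 13/5 17/4
  1 9/4 11/3
After step 2:
  53/18 901/240 40/9
  521/240 73/25 317/80
  5/3 571/240 61/18
After step 3:
  3193/1080 50627/14400 2189/540
  34927/14400 1139/375 17659/4800
  373/180 37277/14400 3503/1080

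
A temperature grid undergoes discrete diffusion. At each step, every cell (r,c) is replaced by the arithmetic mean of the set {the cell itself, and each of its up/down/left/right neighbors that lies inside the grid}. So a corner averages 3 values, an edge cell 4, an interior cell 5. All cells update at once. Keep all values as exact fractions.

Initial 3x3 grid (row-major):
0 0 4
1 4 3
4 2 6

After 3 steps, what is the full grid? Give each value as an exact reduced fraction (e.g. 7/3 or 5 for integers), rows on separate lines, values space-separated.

Answer: 709/432 403/180 1093/432
6493/2880 1483/600 3071/960
1093/432 191/60 1445/432

Derivation:
After step 1:
  1/3 2 7/3
  9/4 2 17/4
  7/3 4 11/3
After step 2:
  55/36 5/3 103/36
  83/48 29/10 49/16
  103/36 3 143/36
After step 3:
  709/432 403/180 1093/432
  6493/2880 1483/600 3071/960
  1093/432 191/60 1445/432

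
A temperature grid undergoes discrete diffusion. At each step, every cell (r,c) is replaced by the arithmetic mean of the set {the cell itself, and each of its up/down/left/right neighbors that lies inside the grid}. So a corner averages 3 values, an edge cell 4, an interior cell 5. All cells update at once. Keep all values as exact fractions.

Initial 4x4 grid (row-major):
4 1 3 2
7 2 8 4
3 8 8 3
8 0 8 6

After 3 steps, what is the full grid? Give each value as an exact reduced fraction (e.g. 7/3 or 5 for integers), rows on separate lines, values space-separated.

Answer: 163/40 749/200 2381/600 275/72
5159/1200 947/200 4487/1000 1849/400
18617/3600 1487/300 8323/1500 18701/3600
667/135 19847/3600 19571/3600 307/54

Derivation:
After step 1:
  4 5/2 7/2 3
  4 26/5 5 17/4
  13/2 21/5 7 21/4
  11/3 6 11/2 17/3
After step 2:
  7/2 19/5 7/2 43/12
  197/40 209/50 499/100 35/8
  551/120 289/50 539/100 133/24
  97/18 581/120 145/24 197/36
After step 3:
  163/40 749/200 2381/600 275/72
  5159/1200 947/200 4487/1000 1849/400
  18617/3600 1487/300 8323/1500 18701/3600
  667/135 19847/3600 19571/3600 307/54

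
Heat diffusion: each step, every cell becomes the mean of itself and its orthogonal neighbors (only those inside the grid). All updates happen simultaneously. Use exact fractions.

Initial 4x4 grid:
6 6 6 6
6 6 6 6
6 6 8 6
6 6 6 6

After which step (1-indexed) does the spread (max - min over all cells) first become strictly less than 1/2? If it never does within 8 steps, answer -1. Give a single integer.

Answer: 2

Derivation:
Step 1: max=13/2, min=6, spread=1/2
Step 2: max=161/25, min=6, spread=11/25
  -> spread < 1/2 first at step 2
Step 3: max=7567/1200, min=6, spread=367/1200
Step 4: max=33971/5400, min=1813/300, spread=1337/5400
Step 5: max=1013669/162000, min=54469/9000, spread=33227/162000
Step 6: max=30374327/4860000, min=328049/54000, spread=849917/4860000
Step 7: max=908514347/145800000, min=4928533/810000, spread=21378407/145800000
Step 8: max=27210462371/4374000000, min=1481688343/243000000, spread=540072197/4374000000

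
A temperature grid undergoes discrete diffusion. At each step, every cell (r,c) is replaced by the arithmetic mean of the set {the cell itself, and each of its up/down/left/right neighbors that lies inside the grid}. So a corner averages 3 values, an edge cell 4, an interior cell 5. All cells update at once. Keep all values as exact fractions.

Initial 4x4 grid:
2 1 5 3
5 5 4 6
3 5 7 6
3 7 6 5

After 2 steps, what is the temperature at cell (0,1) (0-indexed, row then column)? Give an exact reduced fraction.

Answer: 79/24

Derivation:
Step 1: cell (0,1) = 13/4
Step 2: cell (0,1) = 79/24
Full grid after step 2:
  29/9 79/24 497/120 38/9
  173/48 109/25 23/5 1249/240
  1049/240 97/20 573/100 1321/240
  163/36 637/120 683/120 215/36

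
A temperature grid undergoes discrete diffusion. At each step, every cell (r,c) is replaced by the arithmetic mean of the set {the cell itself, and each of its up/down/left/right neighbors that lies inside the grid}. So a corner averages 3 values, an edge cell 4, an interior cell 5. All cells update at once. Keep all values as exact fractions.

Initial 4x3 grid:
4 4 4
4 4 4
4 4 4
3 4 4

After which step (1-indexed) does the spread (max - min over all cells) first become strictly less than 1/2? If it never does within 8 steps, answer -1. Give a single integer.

Step 1: max=4, min=11/3, spread=1/3
  -> spread < 1/2 first at step 1
Step 2: max=4, min=67/18, spread=5/18
Step 3: max=4, min=823/216, spread=41/216
Step 4: max=4, min=99463/25920, spread=4217/25920
Step 5: max=28721/7200, min=6011651/1555200, spread=38417/311040
Step 6: max=573403/144000, min=362047789/93312000, spread=1903471/18662400
Step 7: max=17164241/4320000, min=21793890911/5598720000, spread=18038617/223948800
Step 8: max=1542273241/388800000, min=1310424617149/335923200000, spread=883978523/13436928000

Answer: 1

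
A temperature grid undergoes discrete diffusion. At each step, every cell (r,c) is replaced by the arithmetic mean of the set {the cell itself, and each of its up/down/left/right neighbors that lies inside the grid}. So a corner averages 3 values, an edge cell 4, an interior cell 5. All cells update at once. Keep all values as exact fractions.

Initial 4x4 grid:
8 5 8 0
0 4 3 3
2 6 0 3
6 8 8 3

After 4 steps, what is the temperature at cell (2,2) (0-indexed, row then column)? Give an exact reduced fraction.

Step 1: cell (2,2) = 4
Step 2: cell (2,2) = 93/25
Step 3: cell (2,2) = 24031/6000
Step 4: cell (2,2) = 721537/180000
Full grid after step 4:
  279767/64800 36251/8640 169223/43200 231757/64800
  91553/21600 748241/180000 684451/180000 37811/10800
  479737/108000 785327/180000 721537/180000 200041/54000
  308321/64800 1011329/216000 951169/216000 260311/64800

Answer: 721537/180000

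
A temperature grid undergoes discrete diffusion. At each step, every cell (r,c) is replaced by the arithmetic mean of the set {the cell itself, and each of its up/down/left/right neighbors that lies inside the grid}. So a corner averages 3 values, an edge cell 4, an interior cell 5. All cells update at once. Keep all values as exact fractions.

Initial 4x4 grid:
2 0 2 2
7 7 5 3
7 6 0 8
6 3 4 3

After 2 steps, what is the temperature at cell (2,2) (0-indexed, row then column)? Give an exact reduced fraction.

Answer: 93/25

Derivation:
Step 1: cell (2,2) = 23/5
Step 2: cell (2,2) = 93/25
Full grid after step 2:
  23/6 13/4 161/60 109/36
  81/16 43/10 79/20 103/30
  1331/240 509/100 93/25 22/5
  199/36 1031/240 337/80 11/3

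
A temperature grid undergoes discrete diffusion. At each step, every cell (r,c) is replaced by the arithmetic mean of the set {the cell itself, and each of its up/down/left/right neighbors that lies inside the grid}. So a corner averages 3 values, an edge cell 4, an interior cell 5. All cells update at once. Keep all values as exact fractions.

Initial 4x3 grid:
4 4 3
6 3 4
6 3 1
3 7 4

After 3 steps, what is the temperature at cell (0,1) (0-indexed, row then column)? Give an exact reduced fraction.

Step 1: cell (0,1) = 7/2
Step 2: cell (0,1) = 95/24
Step 3: cell (0,1) = 5533/1440
Full grid after step 3:
  1835/432 5533/1440 1529/432
  6203/1440 469/120 5003/1440
  6397/1440 971/240 1739/480
  989/216 12089/2880 139/36

Answer: 5533/1440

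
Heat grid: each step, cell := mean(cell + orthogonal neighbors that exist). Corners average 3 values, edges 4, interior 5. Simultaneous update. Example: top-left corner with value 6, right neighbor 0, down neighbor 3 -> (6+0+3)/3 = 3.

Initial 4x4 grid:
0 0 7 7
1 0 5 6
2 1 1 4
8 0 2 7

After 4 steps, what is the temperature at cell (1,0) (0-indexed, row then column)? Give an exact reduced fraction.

Step 1: cell (1,0) = 3/4
Step 2: cell (1,0) = 329/240
Step 3: cell (1,0) = 431/288
Step 4: cell (1,0) = 391181/216000
Full grid after step 4:
  22423/12960 131639/54000 7897/2160 146189/32400
  391181/216000 417509/180000 312773/90000 92569/21600
  17837/8640 110549/45000 570857/180000 418369/108000
  19441/8100 110983/43200 674363/216000 230687/64800

Answer: 391181/216000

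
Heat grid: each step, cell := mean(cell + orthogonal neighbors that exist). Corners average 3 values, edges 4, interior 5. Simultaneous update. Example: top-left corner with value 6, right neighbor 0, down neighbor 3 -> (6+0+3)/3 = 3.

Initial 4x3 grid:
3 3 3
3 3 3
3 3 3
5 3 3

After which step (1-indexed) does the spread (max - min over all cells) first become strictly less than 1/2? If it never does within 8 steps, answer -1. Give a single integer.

Answer: 3

Derivation:
Step 1: max=11/3, min=3, spread=2/3
Step 2: max=32/9, min=3, spread=5/9
Step 3: max=365/108, min=3, spread=41/108
  -> spread < 1/2 first at step 3
Step 4: max=43097/12960, min=3, spread=4217/12960
Step 5: max=2541949/777600, min=10879/3600, spread=38417/155520
Step 6: max=151168211/46656000, min=218597/72000, spread=1903471/9331200
Step 7: max=8999069089/2799360000, min=6595759/2160000, spread=18038617/111974400
Step 8: max=537152982851/167961600000, min=596126759/194400000, spread=883978523/6718464000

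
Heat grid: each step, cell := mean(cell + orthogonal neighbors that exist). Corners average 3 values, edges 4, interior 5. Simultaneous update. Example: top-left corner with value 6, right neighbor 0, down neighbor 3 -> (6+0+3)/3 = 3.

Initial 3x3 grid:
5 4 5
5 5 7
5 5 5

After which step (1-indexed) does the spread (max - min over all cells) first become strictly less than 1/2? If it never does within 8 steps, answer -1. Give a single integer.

Answer: 3

Derivation:
Step 1: max=17/3, min=14/3, spread=1
Step 2: max=217/40, min=173/36, spread=223/360
Step 3: max=5771/1080, min=10627/2160, spread=61/144
  -> spread < 1/2 first at step 3
Step 4: max=341107/64800, min=643889/129600, spread=511/1728
Step 5: max=20324279/3888000, min=39032683/7776000, spread=4309/20736
Step 6: max=1211434063/233280000, min=2354815001/466560000, spread=36295/248832
Step 7: max=72404355611/13996800000, min=141942089347/27993600000, spread=305773/2985984
Step 8: max=4330821952267/839808000000, min=8540896201409/1679616000000, spread=2575951/35831808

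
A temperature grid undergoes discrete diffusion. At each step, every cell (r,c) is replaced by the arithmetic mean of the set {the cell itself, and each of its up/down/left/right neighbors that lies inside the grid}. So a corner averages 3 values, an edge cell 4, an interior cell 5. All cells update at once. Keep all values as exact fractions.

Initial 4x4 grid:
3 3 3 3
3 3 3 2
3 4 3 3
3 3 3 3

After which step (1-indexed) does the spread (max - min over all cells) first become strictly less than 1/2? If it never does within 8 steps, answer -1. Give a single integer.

Answer: 2

Derivation:
Step 1: max=13/4, min=8/3, spread=7/12
Step 2: max=161/50, min=329/120, spread=287/600
  -> spread < 1/2 first at step 2
Step 3: max=7567/2400, min=3029/1080, spread=7523/21600
Step 4: max=33971/10800, min=92861/32400, spread=2263/8100
Step 5: max=40433/12960, min=2802683/972000, spread=7181/30375
Step 6: max=6049093/1944000, min=84930863/29160000, spread=1451383/7290000
Step 7: max=902516567/291600000, min=2561054129/874800000, spread=36623893/218700000
Step 8: max=26984882681/8748000000, min=77259853631/26244000000, spread=923698603/6561000000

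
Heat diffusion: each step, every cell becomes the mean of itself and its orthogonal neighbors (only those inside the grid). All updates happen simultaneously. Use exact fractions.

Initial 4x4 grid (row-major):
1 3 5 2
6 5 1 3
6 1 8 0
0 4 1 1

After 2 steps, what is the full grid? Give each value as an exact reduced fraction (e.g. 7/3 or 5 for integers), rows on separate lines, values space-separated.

After step 1:
  10/3 7/2 11/4 10/3
  9/2 16/5 22/5 3/2
  13/4 24/5 11/5 3
  10/3 3/2 7/2 2/3
After step 2:
  34/9 767/240 839/240 91/36
  857/240 102/25 281/100 367/120
  953/240 299/100 179/50 221/120
  97/36 197/60 59/30 43/18

Answer: 34/9 767/240 839/240 91/36
857/240 102/25 281/100 367/120
953/240 299/100 179/50 221/120
97/36 197/60 59/30 43/18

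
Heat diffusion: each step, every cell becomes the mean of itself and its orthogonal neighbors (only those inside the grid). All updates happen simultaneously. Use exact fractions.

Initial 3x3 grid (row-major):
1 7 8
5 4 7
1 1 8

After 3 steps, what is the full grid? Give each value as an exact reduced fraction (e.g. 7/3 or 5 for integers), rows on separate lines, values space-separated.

After step 1:
  13/3 5 22/3
  11/4 24/5 27/4
  7/3 7/2 16/3
After step 2:
  145/36 161/30 229/36
  853/240 114/25 1453/240
  103/36 479/120 187/36
After step 3:
  9323/2160 4571/900 12803/2160
  54011/14400 3529/750 79811/14400
  7493/2160 29893/7200 10973/2160

Answer: 9323/2160 4571/900 12803/2160
54011/14400 3529/750 79811/14400
7493/2160 29893/7200 10973/2160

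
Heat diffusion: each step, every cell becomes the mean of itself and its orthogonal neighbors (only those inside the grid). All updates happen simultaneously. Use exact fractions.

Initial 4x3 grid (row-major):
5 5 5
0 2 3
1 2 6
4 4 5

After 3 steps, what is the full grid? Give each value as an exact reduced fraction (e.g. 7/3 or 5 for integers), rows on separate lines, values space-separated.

After step 1:
  10/3 17/4 13/3
  2 12/5 4
  7/4 3 4
  3 15/4 5
After step 2:
  115/36 859/240 151/36
  569/240 313/100 221/60
  39/16 149/50 4
  17/6 59/16 17/4
After step 3:
  823/270 50753/14400 8249/2160
  20039/7200 4723/1500 13507/3600
  6373/2400 3247/1000 2237/600
  215/72 16501/4800 191/48

Answer: 823/270 50753/14400 8249/2160
20039/7200 4723/1500 13507/3600
6373/2400 3247/1000 2237/600
215/72 16501/4800 191/48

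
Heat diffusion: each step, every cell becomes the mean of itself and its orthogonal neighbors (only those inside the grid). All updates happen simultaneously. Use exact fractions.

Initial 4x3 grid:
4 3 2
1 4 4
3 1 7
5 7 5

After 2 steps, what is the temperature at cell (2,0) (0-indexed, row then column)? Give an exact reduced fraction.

Answer: 149/40

Derivation:
Step 1: cell (2,0) = 5/2
Step 2: cell (2,0) = 149/40
Full grid after step 2:
  107/36 691/240 7/2
  323/120 7/2 141/40
  149/40 73/20 577/120
  4 607/120 181/36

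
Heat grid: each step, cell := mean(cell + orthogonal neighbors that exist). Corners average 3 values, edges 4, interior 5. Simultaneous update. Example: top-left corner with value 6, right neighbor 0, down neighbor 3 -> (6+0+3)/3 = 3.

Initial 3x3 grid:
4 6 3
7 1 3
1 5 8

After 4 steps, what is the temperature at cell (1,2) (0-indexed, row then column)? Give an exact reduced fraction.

Step 1: cell (1,2) = 15/4
Step 2: cell (1,2) = 1049/240
Step 3: cell (1,2) = 58063/14400
Step 4: cell (1,2) = 3637961/864000
Full grid after step 4:
  532733/129600 1810043/432000 19529/4800
  403579/96000 1467457/360000 3637961/864000
  132727/32400 3653461/864000 269129/64800

Answer: 3637961/864000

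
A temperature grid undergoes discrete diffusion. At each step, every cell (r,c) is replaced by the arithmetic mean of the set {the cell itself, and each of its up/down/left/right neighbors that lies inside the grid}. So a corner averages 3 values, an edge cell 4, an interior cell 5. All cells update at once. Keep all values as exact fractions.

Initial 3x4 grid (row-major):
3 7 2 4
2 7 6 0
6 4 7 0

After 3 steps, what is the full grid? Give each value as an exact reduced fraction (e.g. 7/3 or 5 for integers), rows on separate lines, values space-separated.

Answer: 811/180 5411/1200 2393/600 148/45
3729/800 9261/2000 24263/6000 23651/7200
3389/720 11347/2400 29441/7200 7259/2160

Derivation:
After step 1:
  4 19/4 19/4 2
  9/2 26/5 22/5 5/2
  4 6 17/4 7/3
After step 2:
  53/12 187/40 159/40 37/12
  177/40 497/100 211/50 337/120
  29/6 389/80 1019/240 109/36
After step 3:
  811/180 5411/1200 2393/600 148/45
  3729/800 9261/2000 24263/6000 23651/7200
  3389/720 11347/2400 29441/7200 7259/2160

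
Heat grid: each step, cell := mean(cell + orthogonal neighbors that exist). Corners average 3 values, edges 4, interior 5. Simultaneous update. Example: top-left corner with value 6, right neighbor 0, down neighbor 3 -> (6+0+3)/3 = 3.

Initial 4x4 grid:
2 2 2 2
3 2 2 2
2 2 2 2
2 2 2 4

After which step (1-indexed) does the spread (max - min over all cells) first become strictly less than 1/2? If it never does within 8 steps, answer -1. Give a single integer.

Answer: 3

Derivation:
Step 1: max=8/3, min=2, spread=2/3
Step 2: max=23/9, min=2, spread=5/9
Step 3: max=257/108, min=49/24, spread=73/216
  -> spread < 1/2 first at step 3
Step 4: max=7523/3240, min=7439/3600, spread=8279/32400
Step 5: max=1104031/486000, min=225773/108000, spread=35221/194400
Step 6: max=8177647/3645000, min=6823807/3240000, spread=4006913/29160000
Step 7: max=7776041/3499200, min=514409113/243000000, spread=28792951/273375000
Step 8: max=579395189/262440000, min=30984921257/14580000000, spread=10833303187/131220000000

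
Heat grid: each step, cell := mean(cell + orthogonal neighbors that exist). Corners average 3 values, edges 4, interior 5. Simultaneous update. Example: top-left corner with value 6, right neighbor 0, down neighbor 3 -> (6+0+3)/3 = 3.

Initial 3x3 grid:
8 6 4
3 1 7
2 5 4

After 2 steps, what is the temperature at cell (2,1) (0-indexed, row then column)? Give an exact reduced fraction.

Step 1: cell (2,1) = 3
Step 2: cell (2,1) = 241/60
Full grid after step 2:
  167/36 1229/240 173/36
  169/40 393/100 97/20
  59/18 241/60 37/9

Answer: 241/60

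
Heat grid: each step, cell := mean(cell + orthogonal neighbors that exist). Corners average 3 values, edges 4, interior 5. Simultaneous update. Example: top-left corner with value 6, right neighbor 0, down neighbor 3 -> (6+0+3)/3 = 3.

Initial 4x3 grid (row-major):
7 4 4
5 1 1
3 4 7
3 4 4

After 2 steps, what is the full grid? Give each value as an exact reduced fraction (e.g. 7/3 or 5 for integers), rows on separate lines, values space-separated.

After step 1:
  16/3 4 3
  4 3 13/4
  15/4 19/5 4
  10/3 15/4 5
After step 2:
  40/9 23/6 41/12
  193/48 361/100 53/16
  893/240 183/50 321/80
  65/18 953/240 17/4

Answer: 40/9 23/6 41/12
193/48 361/100 53/16
893/240 183/50 321/80
65/18 953/240 17/4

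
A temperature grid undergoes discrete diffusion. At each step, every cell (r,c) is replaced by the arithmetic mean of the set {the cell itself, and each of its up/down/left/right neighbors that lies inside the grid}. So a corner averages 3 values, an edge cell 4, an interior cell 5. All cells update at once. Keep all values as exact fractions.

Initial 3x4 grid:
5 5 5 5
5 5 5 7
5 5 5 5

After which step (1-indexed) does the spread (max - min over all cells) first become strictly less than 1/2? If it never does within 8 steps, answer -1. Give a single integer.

Answer: 3

Derivation:
Step 1: max=17/3, min=5, spread=2/3
Step 2: max=667/120, min=5, spread=67/120
Step 3: max=5837/1080, min=5, spread=437/1080
  -> spread < 1/2 first at step 3
Step 4: max=2317531/432000, min=2509/500, spread=29951/86400
Step 5: max=20655821/3888000, min=17033/3375, spread=206761/777600
Step 6: max=8232195571/1555200000, min=13665671/2700000, spread=14430763/62208000
Step 7: max=491667741689/93312000000, min=1097652727/216000000, spread=139854109/746496000
Step 8: max=29416071890251/5598720000000, min=99051228977/19440000000, spread=7114543559/44789760000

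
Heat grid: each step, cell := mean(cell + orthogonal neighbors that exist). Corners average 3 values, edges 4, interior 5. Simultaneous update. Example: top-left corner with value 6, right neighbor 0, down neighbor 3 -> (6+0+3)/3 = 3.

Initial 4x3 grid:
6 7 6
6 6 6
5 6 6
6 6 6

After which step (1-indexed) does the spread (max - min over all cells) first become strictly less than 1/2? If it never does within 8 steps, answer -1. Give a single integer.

Step 1: max=19/3, min=17/3, spread=2/3
Step 2: max=1507/240, min=689/120, spread=43/80
Step 3: max=13397/2160, min=6269/1080, spread=859/2160
  -> spread < 1/2 first at step 3
Step 4: max=159131/25920, min=37987/6480, spread=7183/25920
Step 5: max=9521329/1555200, min=1142869/194400, spread=378377/1555200
Step 6: max=568571867/93312000, min=4306229/729000, spread=3474911/18662400
Step 7: max=34028621233/5598720000, min=2072288183/349920000, spread=174402061/1119744000
Step 8: max=2036376223187/335923200000, min=62334363491/10497600000, spread=1667063659/13436928000

Answer: 3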